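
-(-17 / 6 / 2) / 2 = 17 / 24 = 0.71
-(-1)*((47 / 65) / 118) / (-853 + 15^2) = -47 / 4816760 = -0.00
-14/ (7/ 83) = -166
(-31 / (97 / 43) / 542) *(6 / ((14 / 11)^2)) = -483879 / 5152252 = -0.09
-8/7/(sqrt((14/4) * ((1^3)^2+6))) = -8 * sqrt(2)/49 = -0.23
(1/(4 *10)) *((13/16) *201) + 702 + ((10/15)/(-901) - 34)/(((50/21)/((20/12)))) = 1180293787/1729920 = 682.28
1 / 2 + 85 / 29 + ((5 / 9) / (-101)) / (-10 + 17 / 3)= 784151 / 228462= 3.43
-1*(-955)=955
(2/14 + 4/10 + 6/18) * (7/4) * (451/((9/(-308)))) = -3194884/135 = -23665.81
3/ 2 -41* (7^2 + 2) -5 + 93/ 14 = -14615/ 7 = -2087.86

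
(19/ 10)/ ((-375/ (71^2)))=-95779/ 3750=-25.54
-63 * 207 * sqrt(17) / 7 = -1863 * sqrt(17) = -7681.35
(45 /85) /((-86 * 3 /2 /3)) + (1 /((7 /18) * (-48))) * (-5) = 10461 /40936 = 0.26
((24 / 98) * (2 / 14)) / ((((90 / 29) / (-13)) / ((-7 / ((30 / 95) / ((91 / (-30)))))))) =-93119 / 9450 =-9.85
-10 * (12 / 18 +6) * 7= -466.67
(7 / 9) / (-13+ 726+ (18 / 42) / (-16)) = 784 / 718677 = 0.00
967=967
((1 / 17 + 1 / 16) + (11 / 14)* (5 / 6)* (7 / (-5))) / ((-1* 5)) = 649 / 4080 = 0.16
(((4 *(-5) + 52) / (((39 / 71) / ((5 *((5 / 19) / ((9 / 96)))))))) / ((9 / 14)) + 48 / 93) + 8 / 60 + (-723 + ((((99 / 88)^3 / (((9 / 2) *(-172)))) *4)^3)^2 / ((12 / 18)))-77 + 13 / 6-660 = -2044988016542004378893856049809161 / 11035555298352516920085294612480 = -185.31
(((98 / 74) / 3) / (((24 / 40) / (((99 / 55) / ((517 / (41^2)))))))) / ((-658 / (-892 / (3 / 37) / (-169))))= -5248082 / 12319593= -0.43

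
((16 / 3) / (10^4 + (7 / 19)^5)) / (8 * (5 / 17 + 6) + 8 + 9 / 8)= 5387991424 / 600875352185469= 0.00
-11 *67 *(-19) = 14003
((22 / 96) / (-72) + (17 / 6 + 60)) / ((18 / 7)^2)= 10639909 / 1119744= 9.50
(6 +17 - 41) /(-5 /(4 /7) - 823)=24 /1109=0.02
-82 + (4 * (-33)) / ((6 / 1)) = -104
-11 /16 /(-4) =11 /64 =0.17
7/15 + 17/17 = 22/15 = 1.47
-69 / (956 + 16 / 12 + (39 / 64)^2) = -847872 / 11768275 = -0.07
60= 60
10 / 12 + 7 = 47 / 6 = 7.83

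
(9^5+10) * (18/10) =531531/5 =106306.20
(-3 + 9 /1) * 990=5940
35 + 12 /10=181 /5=36.20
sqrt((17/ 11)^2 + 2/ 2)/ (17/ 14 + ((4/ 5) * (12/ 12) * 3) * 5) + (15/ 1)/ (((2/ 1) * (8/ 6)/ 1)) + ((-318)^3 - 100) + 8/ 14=-1800821445/ 56 + 14 * sqrt(410)/ 2035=-32157525.66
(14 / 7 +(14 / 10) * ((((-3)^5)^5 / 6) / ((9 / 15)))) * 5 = -1647505629462.50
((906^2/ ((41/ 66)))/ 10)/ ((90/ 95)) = 139475.39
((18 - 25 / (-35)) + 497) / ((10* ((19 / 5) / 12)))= 1140 / 7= 162.86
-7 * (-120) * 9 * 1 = 7560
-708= -708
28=28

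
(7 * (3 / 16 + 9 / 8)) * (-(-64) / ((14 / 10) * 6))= 70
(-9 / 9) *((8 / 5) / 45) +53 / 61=0.83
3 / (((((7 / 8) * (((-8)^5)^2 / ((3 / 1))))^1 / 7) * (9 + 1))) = 9 / 1342177280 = 0.00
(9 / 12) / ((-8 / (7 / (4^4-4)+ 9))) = -325 / 384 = -0.85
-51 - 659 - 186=-896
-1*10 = -10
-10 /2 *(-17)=85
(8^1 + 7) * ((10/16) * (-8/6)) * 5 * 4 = -250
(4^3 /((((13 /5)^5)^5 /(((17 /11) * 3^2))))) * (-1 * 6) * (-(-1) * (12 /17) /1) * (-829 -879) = 21110229492187500000000000 /77620510163534983326338136623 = 0.00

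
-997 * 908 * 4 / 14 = -1810552 / 7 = -258650.29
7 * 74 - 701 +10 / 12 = -1093 / 6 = -182.17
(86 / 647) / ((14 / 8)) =344 / 4529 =0.08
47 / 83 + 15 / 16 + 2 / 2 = 3325 / 1328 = 2.50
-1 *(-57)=57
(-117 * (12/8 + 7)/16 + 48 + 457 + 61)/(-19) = -26.52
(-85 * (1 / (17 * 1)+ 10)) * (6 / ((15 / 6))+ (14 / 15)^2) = -13984 / 5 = -2796.80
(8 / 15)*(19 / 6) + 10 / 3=226 / 45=5.02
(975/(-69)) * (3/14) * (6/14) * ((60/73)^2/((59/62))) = -326430000/354341197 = -0.92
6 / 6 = 1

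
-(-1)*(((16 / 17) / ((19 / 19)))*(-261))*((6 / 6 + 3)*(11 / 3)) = -61248 / 17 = -3602.82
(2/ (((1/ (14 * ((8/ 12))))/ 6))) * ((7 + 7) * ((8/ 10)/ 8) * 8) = 6272/ 5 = 1254.40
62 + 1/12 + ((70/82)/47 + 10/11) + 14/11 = 16351361/254364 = 64.28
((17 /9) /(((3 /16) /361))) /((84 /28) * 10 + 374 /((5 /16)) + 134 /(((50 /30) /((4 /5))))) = 1227400 /435753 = 2.82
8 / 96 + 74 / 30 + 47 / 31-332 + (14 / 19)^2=-73276639 / 223820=-327.39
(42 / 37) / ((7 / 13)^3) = 13182 / 1813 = 7.27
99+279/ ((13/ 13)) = 378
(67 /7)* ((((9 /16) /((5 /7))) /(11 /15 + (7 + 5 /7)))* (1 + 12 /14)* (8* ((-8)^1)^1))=-94068 /887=-106.05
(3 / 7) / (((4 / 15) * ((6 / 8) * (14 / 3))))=45 / 98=0.46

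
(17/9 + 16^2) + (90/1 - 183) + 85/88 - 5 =127397/792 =160.85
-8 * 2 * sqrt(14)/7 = -16 * sqrt(14)/7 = -8.55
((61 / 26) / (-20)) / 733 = -61 / 381160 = -0.00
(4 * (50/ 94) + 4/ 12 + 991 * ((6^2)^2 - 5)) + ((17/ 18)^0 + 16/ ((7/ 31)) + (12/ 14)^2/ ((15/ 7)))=902016241/ 705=1279455.66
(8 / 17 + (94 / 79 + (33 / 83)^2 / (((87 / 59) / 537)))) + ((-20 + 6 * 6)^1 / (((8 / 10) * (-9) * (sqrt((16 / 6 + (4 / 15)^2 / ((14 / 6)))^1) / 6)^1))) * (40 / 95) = 15891259277 / 268305883 - 400 * sqrt(826) / 3363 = 55.81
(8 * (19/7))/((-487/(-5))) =760/3409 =0.22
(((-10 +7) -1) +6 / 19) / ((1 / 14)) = -980 / 19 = -51.58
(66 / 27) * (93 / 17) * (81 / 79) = 18414 / 1343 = 13.71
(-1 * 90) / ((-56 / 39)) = 1755 / 28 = 62.68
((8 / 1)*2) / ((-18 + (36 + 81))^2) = 16 / 9801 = 0.00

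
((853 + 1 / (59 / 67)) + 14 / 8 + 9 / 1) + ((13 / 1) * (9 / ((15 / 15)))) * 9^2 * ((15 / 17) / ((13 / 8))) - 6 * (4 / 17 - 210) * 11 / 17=465502433 / 68204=6825.15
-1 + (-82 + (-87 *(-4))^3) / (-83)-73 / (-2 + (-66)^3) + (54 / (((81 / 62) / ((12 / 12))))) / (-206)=-3743960178118703 / 7373461206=-507761.56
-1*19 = -19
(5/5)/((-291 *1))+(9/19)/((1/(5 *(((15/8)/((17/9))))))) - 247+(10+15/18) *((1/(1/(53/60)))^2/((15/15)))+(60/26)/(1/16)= -350636483929/1759548960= -199.28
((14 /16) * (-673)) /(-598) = 4711 /4784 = 0.98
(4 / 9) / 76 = 1 / 171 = 0.01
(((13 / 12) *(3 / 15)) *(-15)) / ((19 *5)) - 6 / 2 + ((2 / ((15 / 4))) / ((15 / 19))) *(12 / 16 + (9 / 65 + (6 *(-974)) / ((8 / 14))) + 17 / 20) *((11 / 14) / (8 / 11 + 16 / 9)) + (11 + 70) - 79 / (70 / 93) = -58787809179 / 26799500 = -2193.62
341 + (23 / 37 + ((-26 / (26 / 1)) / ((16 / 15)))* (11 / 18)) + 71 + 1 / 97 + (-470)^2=76251742061 / 344544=221312.06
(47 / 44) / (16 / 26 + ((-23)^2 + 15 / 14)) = 91 / 45210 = 0.00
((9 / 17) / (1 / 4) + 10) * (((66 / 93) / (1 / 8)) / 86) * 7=126896 / 22661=5.60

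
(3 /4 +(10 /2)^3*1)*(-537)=-270111 /4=-67527.75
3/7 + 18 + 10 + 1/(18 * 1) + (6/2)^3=55.48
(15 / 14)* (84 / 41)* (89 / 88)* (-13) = -52065 / 1804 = -28.86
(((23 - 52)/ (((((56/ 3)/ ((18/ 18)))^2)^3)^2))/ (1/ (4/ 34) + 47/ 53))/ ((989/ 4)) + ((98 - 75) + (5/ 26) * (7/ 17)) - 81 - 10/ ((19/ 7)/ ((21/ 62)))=-901125435446785307307802832463593/ 15229767658438394775375330672640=-59.17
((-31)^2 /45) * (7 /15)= 6727 /675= 9.97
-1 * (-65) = 65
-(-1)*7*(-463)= -3241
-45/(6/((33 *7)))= -3465/2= -1732.50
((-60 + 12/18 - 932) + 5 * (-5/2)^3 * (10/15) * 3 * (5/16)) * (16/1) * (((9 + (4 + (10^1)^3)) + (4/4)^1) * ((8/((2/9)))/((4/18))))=-2733843879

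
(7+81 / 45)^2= 1936 / 25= 77.44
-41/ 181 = -0.23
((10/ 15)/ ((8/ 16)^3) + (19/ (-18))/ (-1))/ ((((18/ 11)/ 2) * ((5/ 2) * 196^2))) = 253/ 3111696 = 0.00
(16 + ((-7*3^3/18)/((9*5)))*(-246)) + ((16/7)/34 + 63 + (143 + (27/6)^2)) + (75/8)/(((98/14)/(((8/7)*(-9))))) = 4763789/16660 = 285.94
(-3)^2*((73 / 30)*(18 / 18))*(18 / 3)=657 / 5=131.40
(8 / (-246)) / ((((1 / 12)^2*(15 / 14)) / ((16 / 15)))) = -14336 / 3075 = -4.66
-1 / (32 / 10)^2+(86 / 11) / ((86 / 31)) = 2.72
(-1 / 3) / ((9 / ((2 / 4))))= -1 / 54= -0.02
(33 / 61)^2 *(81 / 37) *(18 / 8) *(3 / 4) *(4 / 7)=2381643 / 3854956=0.62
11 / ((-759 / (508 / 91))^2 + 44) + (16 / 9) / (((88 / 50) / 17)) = 739043610236 / 43036934193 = 17.17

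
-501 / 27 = -167 / 9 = -18.56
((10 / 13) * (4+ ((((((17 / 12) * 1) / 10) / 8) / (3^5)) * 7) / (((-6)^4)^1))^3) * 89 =157404677308015569709672984591 / 35924511954619170658713600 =4381.54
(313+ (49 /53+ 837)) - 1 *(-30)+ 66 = 1246.92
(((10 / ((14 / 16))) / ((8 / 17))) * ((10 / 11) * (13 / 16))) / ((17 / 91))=4225 / 44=96.02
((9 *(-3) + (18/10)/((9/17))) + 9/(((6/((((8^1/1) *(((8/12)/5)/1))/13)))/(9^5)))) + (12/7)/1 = 3296786/455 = 7245.68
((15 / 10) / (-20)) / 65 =-3 / 2600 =-0.00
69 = 69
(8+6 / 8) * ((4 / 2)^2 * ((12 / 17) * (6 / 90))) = 28 / 17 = 1.65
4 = 4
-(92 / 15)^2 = -8464 / 225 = -37.62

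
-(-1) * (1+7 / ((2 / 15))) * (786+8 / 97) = 4079375 / 97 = 42055.41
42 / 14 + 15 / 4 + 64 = 283 / 4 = 70.75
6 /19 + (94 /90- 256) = -217717 /855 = -254.64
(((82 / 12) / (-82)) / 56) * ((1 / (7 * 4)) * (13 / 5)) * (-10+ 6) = 13 / 23520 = 0.00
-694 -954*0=-694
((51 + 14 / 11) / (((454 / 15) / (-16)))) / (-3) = 23000 / 2497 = 9.21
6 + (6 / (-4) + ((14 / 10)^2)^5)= 652841123 / 19531250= 33.43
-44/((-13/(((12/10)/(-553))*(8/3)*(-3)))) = 2112/35945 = 0.06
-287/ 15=-19.13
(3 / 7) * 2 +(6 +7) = 97 / 7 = 13.86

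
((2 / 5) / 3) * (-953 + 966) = 1.73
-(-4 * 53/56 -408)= 5765/14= 411.79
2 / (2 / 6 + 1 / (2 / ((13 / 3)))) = 4 / 5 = 0.80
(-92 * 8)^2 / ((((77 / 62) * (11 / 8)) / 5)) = 1343406080 / 847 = 1586075.66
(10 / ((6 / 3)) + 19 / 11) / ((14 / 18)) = 666 / 77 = 8.65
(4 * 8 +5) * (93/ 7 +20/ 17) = 63677/ 119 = 535.10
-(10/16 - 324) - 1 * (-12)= 2683/8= 335.38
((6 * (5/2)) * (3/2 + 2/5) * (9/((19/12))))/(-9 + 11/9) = -729/35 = -20.83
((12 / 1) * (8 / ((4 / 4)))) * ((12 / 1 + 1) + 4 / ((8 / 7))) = 1584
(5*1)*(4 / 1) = 20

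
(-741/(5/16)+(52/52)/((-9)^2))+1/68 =-65302103/27540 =-2371.17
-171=-171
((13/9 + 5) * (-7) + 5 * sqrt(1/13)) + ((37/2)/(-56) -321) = -369373/1008 + 5 * sqrt(13)/13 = -365.05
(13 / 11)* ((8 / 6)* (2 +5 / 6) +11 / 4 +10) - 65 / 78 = 7405 / 396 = 18.70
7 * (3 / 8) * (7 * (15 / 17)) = 16.21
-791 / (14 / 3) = -339 / 2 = -169.50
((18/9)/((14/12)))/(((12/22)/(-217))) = -682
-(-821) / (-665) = -821 / 665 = -1.23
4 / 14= 0.29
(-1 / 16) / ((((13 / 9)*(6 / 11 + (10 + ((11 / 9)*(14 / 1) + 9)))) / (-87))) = 77517 / 754832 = 0.10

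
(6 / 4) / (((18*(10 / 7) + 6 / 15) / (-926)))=-48615 / 914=-53.19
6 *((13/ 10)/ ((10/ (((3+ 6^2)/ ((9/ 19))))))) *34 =54587/ 25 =2183.48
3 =3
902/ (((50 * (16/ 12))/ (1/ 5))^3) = 12177/ 500000000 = 0.00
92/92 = 1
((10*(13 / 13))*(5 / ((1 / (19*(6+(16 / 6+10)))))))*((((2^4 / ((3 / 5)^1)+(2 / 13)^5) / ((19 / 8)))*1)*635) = 422503096064000 / 3341637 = 126435964.19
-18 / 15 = -6 / 5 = -1.20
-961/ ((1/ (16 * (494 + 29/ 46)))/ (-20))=3498501280/ 23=152108751.30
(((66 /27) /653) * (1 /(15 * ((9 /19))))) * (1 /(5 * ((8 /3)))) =209 /5289300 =0.00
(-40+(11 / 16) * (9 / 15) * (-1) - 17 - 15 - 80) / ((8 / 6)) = -114.31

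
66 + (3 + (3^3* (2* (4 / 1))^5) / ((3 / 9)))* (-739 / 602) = -280203171 / 86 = -3258176.41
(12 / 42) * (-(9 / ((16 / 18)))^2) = -29.29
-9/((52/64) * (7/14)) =-288/13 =-22.15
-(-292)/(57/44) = 12848/57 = 225.40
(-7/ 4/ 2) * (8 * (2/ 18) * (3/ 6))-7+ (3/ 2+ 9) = 28/ 9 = 3.11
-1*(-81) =81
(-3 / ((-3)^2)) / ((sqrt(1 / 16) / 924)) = -1232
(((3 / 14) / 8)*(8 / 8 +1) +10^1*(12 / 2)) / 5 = 3363 / 280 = 12.01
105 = 105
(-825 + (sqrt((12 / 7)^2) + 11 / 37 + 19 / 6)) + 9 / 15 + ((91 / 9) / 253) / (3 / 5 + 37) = -454141885913 / 554358420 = -819.22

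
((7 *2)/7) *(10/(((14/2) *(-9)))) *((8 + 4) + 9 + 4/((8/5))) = -470/63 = -7.46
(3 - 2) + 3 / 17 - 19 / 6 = -1.99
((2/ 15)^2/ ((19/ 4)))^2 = 256/ 18275625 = 0.00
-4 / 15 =-0.27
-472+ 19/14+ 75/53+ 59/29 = -10053065/21518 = -467.19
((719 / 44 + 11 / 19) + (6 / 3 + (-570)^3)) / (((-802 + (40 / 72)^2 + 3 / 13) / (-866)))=-70590631587506667 / 352766084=-200106061.18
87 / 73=1.19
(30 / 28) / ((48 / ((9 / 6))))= 15 / 448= 0.03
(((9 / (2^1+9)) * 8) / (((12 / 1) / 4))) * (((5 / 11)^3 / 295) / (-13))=-600 / 11229647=-0.00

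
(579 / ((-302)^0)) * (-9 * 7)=-36477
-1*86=-86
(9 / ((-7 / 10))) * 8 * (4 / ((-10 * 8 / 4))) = 144 / 7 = 20.57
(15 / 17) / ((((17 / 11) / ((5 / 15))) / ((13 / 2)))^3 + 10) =43863105 / 515155726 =0.09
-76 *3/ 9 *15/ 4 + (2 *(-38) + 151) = -20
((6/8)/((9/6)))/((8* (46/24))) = 3/92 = 0.03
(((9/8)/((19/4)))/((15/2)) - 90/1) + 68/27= -224309/2565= -87.45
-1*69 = -69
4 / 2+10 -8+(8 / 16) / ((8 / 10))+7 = 93 / 8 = 11.62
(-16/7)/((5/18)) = -288/35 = -8.23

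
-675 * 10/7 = -6750/7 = -964.29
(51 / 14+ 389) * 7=5497 / 2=2748.50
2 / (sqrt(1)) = 2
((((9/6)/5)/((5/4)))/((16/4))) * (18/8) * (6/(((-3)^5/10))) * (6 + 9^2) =-29/10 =-2.90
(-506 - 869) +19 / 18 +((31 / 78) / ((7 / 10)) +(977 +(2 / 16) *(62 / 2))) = -2571671 / 6552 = -392.50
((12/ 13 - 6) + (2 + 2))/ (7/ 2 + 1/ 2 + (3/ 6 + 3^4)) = -28/ 2223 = -0.01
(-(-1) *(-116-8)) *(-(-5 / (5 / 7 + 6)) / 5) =-868 / 47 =-18.47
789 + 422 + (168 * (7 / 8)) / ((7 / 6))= 1337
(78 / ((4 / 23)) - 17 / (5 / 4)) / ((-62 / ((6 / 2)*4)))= -13047 / 155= -84.17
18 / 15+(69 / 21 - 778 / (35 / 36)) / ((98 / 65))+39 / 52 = -3612713 / 6860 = -526.63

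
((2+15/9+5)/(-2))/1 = -13/3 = -4.33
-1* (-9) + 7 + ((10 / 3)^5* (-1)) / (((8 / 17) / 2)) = -421112 / 243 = -1732.97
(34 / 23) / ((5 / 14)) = 476 / 115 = 4.14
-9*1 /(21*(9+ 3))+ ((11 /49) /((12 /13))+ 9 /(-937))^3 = -3841305604402573 /167244078868122816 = -0.02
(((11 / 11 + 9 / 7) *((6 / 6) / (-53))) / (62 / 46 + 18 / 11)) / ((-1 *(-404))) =-1012 / 28290605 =-0.00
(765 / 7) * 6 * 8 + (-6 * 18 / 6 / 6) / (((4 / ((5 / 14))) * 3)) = 41965 / 8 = 5245.62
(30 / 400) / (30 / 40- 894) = -1 / 11910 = -0.00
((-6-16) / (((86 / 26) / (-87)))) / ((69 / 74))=613756 / 989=620.58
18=18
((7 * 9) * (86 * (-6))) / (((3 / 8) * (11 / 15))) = -118210.91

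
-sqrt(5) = -2.24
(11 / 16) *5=55 / 16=3.44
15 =15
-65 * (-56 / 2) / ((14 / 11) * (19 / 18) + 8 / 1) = 36036 / 185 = 194.79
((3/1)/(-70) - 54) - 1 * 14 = -4763/70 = -68.04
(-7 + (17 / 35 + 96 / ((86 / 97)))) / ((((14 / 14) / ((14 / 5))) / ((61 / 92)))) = 188.93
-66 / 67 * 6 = -396 / 67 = -5.91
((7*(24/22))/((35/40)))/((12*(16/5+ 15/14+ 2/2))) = 560/4059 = 0.14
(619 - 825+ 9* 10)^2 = 13456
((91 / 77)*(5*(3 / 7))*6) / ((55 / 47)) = 10998 / 847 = 12.98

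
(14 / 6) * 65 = 455 / 3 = 151.67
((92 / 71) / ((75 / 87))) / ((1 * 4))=667 / 1775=0.38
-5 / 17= -0.29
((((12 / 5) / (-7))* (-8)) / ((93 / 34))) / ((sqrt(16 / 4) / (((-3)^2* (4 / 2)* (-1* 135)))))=-264384 / 217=-1218.36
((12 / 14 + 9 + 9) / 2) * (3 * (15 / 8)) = 1485 / 28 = 53.04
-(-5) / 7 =5 / 7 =0.71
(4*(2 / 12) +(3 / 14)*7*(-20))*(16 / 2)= -704 / 3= -234.67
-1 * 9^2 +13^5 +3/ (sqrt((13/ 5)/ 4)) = 6 * sqrt(65)/ 13 +371212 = 371215.72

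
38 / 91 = 0.42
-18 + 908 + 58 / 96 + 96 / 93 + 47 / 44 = 14611789 / 16368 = 892.70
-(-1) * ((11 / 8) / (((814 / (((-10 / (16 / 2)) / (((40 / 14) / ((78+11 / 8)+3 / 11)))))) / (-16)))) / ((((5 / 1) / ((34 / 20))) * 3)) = 834071 / 7814400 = 0.11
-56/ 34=-28/ 17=-1.65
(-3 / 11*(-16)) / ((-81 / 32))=-1.72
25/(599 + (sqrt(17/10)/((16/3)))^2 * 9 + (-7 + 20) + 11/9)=0.04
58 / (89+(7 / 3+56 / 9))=261 / 439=0.59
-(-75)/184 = 75/184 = 0.41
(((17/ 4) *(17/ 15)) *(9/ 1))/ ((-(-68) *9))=17/ 240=0.07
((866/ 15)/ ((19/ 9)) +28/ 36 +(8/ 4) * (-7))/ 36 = 0.39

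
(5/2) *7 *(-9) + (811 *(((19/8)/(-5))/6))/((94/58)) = -2223461/11280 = -197.12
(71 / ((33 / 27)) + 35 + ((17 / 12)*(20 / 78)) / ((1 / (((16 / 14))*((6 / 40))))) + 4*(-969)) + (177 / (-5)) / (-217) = -1760706862 / 465465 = -3782.68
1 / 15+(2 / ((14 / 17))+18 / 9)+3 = 787 / 105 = 7.50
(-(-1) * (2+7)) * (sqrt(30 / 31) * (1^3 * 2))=18 * sqrt(930) / 31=17.71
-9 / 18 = -1 / 2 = -0.50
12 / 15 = 4 / 5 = 0.80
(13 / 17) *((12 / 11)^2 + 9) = 16029 / 2057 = 7.79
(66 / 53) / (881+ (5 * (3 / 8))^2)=4224 / 3000277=0.00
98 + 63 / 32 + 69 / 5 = 18203 / 160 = 113.77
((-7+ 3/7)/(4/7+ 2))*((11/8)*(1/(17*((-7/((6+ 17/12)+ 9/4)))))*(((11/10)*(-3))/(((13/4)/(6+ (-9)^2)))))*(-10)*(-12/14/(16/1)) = -2340503/173264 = -13.51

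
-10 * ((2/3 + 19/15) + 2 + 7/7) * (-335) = 49580/3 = 16526.67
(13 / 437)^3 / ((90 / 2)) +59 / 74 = 221569080293 / 277899998490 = 0.80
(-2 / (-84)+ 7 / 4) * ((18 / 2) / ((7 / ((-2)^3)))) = -894 / 49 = -18.24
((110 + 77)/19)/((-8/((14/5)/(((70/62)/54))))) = -156519/950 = -164.76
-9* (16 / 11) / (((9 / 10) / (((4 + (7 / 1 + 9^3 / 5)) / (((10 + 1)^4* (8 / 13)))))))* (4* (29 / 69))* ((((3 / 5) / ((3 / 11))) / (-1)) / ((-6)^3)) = -591136 / 136380915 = -0.00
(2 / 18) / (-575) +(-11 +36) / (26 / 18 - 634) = -0.04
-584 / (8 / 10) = -730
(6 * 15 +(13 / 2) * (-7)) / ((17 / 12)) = 31.41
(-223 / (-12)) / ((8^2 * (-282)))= -223 / 216576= -0.00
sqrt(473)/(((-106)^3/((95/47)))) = -95 * sqrt(473)/55977752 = -0.00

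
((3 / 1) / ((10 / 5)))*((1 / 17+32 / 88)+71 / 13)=8.83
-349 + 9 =-340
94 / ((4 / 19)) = 893 / 2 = 446.50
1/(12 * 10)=1/120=0.01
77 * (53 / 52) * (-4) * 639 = -2607759 / 13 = -200596.85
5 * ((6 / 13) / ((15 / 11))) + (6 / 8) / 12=365 / 208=1.75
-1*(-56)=56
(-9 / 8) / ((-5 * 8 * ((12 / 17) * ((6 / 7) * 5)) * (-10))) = -119 / 128000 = -0.00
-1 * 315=-315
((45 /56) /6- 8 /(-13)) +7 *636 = 6483203 /1456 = 4452.75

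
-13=-13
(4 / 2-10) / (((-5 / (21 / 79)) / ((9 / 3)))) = 504 / 395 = 1.28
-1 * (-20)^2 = -400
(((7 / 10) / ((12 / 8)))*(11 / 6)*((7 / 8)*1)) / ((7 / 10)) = 77 / 72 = 1.07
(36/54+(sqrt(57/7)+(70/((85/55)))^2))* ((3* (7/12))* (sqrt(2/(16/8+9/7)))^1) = sqrt(322)* (867* sqrt(399)+12454946)/79764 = 2805.86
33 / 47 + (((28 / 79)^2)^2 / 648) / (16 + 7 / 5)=0.70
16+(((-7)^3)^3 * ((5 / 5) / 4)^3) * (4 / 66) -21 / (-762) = -5122758601 / 134112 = -38197.62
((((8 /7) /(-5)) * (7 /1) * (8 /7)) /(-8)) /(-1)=-8 /35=-0.23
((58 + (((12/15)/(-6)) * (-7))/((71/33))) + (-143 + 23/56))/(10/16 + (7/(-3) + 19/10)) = -5019033/11431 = -439.07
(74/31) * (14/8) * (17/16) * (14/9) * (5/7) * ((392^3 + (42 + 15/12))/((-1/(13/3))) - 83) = -68957369215315/53568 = -1287286611.70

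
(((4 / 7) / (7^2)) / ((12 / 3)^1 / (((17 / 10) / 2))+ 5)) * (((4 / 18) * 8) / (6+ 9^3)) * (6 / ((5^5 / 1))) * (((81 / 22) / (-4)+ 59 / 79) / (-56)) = 41038 / 2372217449765625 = 0.00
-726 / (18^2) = -121 / 54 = -2.24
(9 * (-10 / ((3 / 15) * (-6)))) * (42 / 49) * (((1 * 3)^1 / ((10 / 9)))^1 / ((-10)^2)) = 243 / 140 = 1.74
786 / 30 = 131 / 5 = 26.20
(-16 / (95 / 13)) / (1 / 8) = -1664 / 95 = -17.52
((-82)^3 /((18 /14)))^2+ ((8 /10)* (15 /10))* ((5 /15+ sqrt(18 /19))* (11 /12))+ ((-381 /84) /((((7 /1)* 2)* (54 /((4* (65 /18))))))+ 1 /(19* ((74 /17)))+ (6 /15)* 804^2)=33* sqrt(38) /190+ 61576139300541375179 /334824840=183905528935.37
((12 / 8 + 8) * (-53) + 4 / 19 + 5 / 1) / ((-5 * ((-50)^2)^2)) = 3787 / 237500000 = 0.00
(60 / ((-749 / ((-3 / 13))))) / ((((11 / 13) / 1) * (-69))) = -60 / 189497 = -0.00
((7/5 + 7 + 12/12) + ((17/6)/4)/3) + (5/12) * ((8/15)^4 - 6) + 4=2714267/243000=11.17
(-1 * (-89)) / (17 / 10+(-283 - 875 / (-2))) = 445 / 781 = 0.57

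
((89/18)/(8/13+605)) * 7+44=6243515/141714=44.06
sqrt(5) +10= 12.24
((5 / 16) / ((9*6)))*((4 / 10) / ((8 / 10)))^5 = 5 / 27648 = 0.00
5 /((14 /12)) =30 /7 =4.29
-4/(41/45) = -180/41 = -4.39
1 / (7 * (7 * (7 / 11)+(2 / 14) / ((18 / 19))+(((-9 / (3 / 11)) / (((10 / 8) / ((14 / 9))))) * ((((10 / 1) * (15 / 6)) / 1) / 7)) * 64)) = -198 / 13003537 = -0.00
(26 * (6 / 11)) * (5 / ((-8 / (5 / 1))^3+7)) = 32500 / 1331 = 24.42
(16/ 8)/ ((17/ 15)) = 30/ 17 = 1.76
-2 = -2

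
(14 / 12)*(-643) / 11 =-4501 / 66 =-68.20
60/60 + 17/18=35/18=1.94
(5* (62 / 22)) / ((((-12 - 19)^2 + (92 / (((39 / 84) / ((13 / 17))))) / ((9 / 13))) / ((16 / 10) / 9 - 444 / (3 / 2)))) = -7015424 / 1985731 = -3.53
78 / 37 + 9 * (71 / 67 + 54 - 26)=653577 / 2479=263.65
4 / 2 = 2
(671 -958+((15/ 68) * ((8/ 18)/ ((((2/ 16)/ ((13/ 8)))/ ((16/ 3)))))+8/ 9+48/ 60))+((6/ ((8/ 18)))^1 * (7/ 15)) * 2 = -67808/ 255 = -265.91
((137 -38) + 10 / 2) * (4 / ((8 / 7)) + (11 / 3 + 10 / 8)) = 2626 / 3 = 875.33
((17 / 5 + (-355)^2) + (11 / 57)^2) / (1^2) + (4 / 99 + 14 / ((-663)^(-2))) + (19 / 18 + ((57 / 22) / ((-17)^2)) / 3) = 324316898876117 / 51642855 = 6279995.54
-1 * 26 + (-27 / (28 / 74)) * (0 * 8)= -26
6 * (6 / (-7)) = -5.14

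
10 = 10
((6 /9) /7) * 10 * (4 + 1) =100 /21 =4.76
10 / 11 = 0.91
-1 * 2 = -2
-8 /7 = -1.14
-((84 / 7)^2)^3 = -2985984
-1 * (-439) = 439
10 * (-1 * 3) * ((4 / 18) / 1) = -20 / 3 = -6.67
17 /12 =1.42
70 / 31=2.26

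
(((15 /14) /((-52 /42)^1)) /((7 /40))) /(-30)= 15 /91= 0.16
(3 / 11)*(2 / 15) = 2 / 55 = 0.04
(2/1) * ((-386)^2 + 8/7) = 2085960/7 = 297994.29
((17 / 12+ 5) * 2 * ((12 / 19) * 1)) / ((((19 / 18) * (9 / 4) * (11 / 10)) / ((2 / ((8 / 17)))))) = 4760 / 361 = 13.19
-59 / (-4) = 59 / 4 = 14.75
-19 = -19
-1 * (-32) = 32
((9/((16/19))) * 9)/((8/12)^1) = 4617/32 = 144.28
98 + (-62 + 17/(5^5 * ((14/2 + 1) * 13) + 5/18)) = 210600486/5850005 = 36.00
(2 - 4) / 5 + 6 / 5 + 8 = 8.80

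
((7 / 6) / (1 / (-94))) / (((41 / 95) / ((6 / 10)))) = -6251 / 41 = -152.46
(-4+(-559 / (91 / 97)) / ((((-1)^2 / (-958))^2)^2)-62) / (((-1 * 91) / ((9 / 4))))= 15809376414116151 / 1274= 12409243653152.39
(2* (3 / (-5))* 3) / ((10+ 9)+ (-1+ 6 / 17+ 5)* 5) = -34 / 385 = -0.09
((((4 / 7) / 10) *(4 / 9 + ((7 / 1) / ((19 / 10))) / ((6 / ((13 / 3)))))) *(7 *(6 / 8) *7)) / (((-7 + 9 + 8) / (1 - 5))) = -1239 / 475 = -2.61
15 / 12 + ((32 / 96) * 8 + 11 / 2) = 113 / 12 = 9.42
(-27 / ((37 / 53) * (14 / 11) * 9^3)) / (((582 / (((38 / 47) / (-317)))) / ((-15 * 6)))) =-55385 / 3368768193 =-0.00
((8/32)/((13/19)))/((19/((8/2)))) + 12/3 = 53/13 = 4.08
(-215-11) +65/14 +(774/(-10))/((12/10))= -2001/7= -285.86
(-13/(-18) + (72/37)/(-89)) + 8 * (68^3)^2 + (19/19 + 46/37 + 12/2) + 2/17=790939861001.06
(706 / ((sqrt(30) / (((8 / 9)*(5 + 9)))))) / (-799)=-39536*sqrt(30) / 107865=-2.01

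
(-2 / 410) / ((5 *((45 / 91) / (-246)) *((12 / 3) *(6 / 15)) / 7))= 637 / 300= 2.12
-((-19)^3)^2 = -47045881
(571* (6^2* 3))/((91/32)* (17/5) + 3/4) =9866880/1667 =5918.94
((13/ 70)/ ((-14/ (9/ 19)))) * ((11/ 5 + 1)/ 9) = -52/ 23275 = -0.00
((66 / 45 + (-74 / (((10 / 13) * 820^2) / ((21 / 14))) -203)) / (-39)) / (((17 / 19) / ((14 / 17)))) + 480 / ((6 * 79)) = 3047577439859 / 528274422000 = 5.77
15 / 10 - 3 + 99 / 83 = -51 / 166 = -0.31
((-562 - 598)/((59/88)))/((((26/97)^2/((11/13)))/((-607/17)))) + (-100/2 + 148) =727667.57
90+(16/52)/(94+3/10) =1103350/12259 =90.00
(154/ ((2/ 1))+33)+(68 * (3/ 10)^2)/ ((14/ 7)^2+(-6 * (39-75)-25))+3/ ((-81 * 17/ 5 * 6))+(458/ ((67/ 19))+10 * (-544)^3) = -482712714681235957/ 299841750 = -1609891600.09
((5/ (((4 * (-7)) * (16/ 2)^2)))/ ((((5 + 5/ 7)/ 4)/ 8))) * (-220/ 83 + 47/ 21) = 719/ 111552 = 0.01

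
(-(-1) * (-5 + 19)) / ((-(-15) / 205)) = 574 / 3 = 191.33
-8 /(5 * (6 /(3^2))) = -12 /5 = -2.40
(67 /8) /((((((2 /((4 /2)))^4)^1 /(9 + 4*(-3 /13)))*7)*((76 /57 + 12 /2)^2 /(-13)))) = -9045 /3872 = -2.34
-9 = -9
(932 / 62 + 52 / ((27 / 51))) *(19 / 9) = 239.09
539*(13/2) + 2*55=7227/2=3613.50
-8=-8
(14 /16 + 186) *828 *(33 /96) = 3404115 /64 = 53189.30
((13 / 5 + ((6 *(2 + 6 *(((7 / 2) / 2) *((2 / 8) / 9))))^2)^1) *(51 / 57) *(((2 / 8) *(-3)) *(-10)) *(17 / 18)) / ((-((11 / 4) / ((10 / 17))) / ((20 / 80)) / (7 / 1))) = -160055 / 352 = -454.70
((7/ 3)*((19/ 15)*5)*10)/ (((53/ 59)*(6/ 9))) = 39235/ 159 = 246.76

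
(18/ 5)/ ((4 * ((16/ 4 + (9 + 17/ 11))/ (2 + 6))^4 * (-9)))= -14641/ 1600000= -0.01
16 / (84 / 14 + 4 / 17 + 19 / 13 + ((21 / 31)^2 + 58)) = 849524 / 3512555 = 0.24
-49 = -49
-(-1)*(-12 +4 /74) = -442 /37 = -11.95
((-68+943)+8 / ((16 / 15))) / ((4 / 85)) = 150025 / 8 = 18753.12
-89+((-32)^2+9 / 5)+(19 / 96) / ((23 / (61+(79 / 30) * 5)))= 62095907 / 66240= 937.44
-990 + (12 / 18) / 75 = -222748 / 225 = -989.99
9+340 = 349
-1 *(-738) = 738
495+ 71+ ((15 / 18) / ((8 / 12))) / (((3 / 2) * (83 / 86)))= 141149 / 249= 566.86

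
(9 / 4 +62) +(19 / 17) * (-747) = -52403 / 68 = -770.63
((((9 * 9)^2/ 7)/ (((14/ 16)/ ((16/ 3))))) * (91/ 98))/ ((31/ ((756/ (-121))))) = -196515072/ 183799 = -1069.18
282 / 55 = 5.13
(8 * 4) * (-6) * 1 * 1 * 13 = -2496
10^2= 100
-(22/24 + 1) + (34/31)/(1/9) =2959/372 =7.95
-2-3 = -5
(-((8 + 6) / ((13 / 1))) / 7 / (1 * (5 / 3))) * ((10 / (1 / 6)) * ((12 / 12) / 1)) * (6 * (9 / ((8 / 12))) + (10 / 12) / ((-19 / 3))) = -110628 / 247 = -447.89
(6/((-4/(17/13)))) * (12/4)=-153/26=-5.88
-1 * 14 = -14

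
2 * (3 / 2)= 3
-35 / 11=-3.18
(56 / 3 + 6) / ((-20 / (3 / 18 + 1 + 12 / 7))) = -4477 / 1260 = -3.55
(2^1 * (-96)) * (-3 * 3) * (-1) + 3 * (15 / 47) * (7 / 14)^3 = -649683 / 376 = -1727.88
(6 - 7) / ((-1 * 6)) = 1 / 6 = 0.17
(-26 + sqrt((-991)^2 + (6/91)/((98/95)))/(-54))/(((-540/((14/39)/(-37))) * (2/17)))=-119/29970 - 17 * sqrt(99624512806)/1914543540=-0.01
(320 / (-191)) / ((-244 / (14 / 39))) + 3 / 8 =1372127 / 3635112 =0.38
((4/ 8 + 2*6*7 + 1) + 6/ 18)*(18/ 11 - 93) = -172525/ 22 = -7842.05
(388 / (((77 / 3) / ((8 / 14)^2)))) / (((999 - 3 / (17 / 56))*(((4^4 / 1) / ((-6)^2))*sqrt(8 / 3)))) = 0.00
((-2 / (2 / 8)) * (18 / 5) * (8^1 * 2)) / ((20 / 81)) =-46656 / 25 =-1866.24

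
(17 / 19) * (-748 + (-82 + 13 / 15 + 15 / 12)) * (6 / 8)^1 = -844441 / 1520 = -555.55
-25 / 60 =-5 / 12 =-0.42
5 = 5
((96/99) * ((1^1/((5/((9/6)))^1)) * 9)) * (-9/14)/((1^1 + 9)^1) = -324/1925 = -0.17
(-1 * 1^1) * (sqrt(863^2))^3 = -642735647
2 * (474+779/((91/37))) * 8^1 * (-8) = -9210496/91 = -101214.24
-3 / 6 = -1 / 2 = -0.50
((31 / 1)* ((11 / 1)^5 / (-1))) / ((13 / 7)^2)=-244636469 / 169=-1447553.07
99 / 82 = 1.21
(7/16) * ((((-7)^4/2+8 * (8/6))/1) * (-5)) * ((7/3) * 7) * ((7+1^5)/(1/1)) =-12462905/36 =-346191.81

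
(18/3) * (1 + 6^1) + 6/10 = 213/5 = 42.60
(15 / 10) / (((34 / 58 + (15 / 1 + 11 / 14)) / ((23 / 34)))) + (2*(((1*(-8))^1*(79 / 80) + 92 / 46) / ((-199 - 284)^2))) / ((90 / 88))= 31940916929 / 515766985650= 0.06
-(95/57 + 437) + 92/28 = -9143/21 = -435.38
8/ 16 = 1/ 2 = 0.50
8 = 8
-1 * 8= -8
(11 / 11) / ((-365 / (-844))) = 844 / 365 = 2.31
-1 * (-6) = 6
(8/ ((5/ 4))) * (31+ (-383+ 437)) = 544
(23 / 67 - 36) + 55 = 1296 / 67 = 19.34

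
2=2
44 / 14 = 22 / 7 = 3.14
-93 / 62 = -3 / 2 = -1.50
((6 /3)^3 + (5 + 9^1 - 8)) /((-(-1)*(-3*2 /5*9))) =-35 /27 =-1.30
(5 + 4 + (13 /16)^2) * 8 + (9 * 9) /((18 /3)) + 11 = 3257 /32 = 101.78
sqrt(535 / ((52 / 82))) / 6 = sqrt(570310) / 156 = 4.84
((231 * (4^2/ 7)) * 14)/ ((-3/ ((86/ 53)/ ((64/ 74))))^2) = 2891.13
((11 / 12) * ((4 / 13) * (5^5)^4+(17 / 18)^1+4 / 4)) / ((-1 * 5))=-15106201171876001 / 2808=-5379701272035.61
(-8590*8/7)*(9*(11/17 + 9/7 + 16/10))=-260008992/833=-312135.64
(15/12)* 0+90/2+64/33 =46.94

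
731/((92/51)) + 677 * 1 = 99565/92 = 1082.23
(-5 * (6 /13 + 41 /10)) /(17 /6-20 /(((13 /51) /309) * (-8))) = -1779 /236606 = -0.01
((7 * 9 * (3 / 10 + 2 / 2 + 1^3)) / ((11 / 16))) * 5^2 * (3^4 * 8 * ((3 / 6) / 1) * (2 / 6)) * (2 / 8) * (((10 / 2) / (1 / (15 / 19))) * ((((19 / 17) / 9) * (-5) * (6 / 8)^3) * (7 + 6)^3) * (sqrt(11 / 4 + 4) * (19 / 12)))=-9186251563125 * sqrt(3) / 11968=-1329466447.06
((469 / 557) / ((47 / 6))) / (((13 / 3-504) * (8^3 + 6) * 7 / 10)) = -6030 / 10163761139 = -0.00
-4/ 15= -0.27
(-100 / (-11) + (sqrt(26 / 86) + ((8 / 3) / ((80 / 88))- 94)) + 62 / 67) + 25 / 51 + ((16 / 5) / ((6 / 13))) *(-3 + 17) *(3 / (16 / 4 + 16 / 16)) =-6991241 / 313225 + sqrt(559) / 43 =-21.77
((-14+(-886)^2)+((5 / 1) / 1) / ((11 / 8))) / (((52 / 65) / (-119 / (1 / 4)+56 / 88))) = -112878972045 / 242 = -466442033.24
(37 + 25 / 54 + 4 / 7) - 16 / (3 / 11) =-20.63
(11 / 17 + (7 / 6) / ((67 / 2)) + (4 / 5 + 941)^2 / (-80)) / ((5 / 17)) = -75766224977 / 2010000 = -37694.64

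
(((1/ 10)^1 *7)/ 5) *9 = 63/ 50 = 1.26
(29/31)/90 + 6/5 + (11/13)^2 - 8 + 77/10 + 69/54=91289/31434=2.90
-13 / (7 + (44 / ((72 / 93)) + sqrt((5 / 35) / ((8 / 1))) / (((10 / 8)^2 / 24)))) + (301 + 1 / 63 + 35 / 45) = 1123200*sqrt(14) / 641100823 + 12181015926449 / 40389351849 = 301.60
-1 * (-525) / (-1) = -525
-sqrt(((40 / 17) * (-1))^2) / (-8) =5 / 17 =0.29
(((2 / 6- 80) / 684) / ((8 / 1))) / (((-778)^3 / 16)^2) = -239 / 14220175622256156744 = -0.00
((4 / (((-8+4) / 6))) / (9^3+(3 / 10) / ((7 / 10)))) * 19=-133 / 851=-0.16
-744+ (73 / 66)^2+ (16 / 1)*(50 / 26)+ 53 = -37318271 / 56628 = -659.01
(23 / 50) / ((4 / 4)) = 23 / 50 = 0.46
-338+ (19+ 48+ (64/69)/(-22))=-205721/759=-271.04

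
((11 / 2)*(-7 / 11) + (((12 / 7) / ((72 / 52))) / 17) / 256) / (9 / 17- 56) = 159923 / 2534784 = 0.06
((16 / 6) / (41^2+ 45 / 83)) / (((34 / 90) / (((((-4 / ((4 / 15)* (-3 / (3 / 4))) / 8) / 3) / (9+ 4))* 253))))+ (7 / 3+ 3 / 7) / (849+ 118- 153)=1548986293 / 95864793024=0.02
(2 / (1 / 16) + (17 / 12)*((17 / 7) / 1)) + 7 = 3565 / 84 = 42.44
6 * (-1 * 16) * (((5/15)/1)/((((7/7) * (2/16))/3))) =-768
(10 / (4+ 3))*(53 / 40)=53 / 28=1.89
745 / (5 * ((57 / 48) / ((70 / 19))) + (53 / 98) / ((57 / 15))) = 22195040 / 52253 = 424.76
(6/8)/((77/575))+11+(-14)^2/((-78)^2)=16.63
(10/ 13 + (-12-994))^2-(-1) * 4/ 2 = 170772962/ 169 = 1010490.90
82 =82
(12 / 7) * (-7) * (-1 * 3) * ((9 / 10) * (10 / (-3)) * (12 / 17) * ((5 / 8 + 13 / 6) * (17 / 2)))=-1809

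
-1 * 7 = -7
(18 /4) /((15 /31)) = 93 /10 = 9.30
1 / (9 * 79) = 0.00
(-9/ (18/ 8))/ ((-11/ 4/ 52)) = 832/ 11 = 75.64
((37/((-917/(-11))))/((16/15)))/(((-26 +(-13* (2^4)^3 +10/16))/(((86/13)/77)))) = -23865/35564026589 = -0.00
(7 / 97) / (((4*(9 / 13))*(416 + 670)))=0.00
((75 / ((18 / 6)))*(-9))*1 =-225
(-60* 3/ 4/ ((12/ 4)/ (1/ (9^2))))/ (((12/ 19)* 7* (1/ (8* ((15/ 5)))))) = -190/ 189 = -1.01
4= 4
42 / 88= 21 / 44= 0.48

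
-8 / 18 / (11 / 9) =-4 / 11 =-0.36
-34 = -34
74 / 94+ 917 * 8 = 344829 / 47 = 7336.79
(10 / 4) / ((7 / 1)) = 5 / 14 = 0.36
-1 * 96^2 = -9216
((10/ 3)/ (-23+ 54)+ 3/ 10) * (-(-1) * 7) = 2653/ 930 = 2.85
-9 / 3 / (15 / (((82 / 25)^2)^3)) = -304006671424 / 1220703125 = -249.04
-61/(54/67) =-4087/54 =-75.69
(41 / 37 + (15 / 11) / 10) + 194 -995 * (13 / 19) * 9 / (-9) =13548741 / 15466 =876.03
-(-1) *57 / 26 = 57 / 26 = 2.19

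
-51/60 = -0.85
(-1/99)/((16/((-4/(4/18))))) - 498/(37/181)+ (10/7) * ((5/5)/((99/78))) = -15136117/6216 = -2435.03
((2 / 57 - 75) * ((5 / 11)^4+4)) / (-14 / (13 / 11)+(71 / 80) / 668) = 6058787200960 / 236802377361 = 25.59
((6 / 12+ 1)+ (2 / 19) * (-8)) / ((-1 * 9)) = -25 / 342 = -0.07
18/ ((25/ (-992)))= -17856/ 25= -714.24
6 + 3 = 9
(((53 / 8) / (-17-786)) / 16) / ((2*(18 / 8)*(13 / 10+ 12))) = -265 / 30758112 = -0.00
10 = 10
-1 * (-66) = 66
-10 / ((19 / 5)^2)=-250 / 361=-0.69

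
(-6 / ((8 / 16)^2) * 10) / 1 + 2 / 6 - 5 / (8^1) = -5767 / 24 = -240.29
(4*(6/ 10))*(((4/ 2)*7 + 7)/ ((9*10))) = 14/ 25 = 0.56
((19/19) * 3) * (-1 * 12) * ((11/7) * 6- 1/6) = -2334/7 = -333.43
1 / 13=0.08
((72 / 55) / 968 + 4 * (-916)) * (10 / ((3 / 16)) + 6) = -4340336158 / 19965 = -217397.25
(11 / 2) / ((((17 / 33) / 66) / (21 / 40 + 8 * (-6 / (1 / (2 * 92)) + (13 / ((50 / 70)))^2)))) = -14809769469 / 3400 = -4355814.55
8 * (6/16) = 3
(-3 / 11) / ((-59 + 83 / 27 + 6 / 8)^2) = -34992 / 390606491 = -0.00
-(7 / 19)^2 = -49 / 361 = -0.14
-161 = -161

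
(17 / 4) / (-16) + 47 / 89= 1495 / 5696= 0.26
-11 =-11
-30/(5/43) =-258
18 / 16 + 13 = 113 / 8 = 14.12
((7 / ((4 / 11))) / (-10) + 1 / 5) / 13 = -69 / 520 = -0.13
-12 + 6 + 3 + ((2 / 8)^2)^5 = -3.00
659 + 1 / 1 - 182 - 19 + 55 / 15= 1388 / 3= 462.67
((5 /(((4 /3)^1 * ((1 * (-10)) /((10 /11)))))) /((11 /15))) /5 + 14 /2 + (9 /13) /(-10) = 215117 /31460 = 6.84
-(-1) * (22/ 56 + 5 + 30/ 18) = 7.06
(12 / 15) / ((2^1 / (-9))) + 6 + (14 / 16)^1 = 131 / 40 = 3.28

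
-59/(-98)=59/98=0.60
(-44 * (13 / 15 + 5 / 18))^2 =5134756 / 2025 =2535.68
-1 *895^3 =-716917375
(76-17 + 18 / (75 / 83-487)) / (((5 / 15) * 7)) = 3568380 / 141211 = 25.27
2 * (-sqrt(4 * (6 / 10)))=-4 * sqrt(15) / 5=-3.10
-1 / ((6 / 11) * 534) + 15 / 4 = 3001 / 801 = 3.75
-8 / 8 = -1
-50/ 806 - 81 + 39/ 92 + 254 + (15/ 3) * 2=6798325/ 37076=183.36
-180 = -180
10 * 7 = 70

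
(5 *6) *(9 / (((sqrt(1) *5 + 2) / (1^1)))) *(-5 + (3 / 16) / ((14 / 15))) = -145125 / 784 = -185.11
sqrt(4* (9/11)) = 6* sqrt(11)/11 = 1.81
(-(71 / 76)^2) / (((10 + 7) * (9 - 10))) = 5041 / 98192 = 0.05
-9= -9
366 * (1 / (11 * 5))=366 / 55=6.65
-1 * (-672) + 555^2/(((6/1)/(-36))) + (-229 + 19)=-1847688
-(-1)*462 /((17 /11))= 5082 /17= 298.94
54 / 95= 0.57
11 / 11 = 1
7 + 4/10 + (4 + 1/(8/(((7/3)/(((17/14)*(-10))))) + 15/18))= 136449/11995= 11.38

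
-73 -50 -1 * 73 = -196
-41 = -41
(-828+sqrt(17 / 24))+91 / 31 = -25577 / 31+sqrt(102) / 12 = -824.22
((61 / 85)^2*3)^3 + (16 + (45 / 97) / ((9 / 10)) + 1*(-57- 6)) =-1565635305501666 / 36583503015625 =-42.80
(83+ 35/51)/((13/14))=59752/663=90.12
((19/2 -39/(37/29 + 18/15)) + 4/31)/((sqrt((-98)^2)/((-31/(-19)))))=-7173/70364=-0.10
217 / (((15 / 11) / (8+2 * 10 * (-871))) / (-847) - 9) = -11734463356 / 486682807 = -24.11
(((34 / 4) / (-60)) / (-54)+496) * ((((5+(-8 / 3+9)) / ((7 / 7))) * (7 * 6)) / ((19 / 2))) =24852.34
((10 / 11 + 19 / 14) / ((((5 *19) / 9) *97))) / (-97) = -3141 / 137653670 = -0.00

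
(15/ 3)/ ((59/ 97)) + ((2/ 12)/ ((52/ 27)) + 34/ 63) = 3419797/ 386568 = 8.85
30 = 30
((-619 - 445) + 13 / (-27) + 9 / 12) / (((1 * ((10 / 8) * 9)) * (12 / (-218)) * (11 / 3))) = 12522247 / 26730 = 468.47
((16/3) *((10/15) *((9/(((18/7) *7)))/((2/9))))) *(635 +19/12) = 15278/3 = 5092.67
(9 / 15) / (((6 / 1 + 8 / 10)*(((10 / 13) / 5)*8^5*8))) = 39 / 17825792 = 0.00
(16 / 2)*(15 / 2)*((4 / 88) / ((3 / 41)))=410 / 11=37.27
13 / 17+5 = 98 / 17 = 5.76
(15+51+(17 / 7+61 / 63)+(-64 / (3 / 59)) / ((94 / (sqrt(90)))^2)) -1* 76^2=-795955004 / 139167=-5719.42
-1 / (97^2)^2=-0.00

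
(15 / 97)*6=90 / 97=0.93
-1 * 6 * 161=-966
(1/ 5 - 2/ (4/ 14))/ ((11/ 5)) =-34/ 11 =-3.09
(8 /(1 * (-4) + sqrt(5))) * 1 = -32 /11 - 8 * sqrt(5) /11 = -4.54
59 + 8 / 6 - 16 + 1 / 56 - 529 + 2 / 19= -1546663 / 3192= -484.54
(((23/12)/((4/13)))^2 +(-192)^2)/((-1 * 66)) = -85024057/152064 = -559.13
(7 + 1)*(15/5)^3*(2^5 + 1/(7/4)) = 7035.43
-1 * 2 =-2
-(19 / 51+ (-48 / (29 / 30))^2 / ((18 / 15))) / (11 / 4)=-32052356 / 42891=-747.30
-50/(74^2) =-25/2738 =-0.01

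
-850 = -850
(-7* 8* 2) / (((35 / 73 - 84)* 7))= 1168 / 6097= 0.19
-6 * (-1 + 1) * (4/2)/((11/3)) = 0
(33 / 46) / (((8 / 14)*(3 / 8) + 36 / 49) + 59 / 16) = 12936 / 83605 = 0.15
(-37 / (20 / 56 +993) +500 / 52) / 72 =1731641 / 13016952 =0.13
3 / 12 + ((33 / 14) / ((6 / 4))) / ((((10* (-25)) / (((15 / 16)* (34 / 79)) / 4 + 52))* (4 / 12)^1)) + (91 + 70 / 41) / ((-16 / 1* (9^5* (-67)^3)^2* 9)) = -0.73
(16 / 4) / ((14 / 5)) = 10 / 7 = 1.43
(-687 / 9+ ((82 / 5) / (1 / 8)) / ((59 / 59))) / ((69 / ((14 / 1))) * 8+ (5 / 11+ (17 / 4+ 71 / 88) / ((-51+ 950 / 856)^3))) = 616974565154876467 / 448484390729877105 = 1.38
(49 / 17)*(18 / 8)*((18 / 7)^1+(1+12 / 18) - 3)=273 / 34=8.03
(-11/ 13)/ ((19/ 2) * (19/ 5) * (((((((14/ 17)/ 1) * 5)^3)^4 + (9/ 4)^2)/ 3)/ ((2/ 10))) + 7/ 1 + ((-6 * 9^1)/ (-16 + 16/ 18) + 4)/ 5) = -615249082514627616/ 1039314801013776429042024397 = -0.00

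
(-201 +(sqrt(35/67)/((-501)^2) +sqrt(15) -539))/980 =-37/49 +sqrt(2345)/16480725660 +sqrt(15)/980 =-0.75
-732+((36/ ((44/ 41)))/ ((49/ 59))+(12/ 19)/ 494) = -691.61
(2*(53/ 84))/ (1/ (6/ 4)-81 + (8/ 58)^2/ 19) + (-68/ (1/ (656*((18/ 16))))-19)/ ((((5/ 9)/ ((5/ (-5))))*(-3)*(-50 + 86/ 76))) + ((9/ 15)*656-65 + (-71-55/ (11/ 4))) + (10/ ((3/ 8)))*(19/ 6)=1409247078598291/ 1501731963270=938.41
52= 52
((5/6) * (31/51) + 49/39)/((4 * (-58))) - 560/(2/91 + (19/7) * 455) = -0.46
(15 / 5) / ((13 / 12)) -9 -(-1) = -68 / 13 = -5.23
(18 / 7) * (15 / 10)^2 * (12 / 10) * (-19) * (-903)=595593 / 5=119118.60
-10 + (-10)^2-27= 63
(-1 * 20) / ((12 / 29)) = -145 / 3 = -48.33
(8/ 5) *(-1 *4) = -32/ 5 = -6.40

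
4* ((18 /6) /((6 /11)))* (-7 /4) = -77 /2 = -38.50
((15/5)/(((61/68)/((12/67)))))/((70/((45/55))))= 11016/1573495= 0.01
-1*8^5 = -32768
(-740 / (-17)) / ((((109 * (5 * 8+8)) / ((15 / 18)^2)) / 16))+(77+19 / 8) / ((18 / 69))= 243641585 / 800496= 304.36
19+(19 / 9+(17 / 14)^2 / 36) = 149249 / 7056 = 21.15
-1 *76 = -76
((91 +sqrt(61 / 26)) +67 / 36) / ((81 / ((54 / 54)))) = sqrt(1586) / 2106 +3343 / 2916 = 1.17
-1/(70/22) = -11/35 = -0.31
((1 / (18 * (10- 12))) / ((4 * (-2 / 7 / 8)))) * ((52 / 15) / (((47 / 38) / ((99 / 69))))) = 38038 / 48645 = 0.78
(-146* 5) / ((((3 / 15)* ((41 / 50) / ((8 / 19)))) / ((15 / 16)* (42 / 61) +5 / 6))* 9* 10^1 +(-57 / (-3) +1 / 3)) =-118533750 / 6988289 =-16.96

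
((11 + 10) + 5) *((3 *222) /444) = 39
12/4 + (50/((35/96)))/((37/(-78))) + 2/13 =-285.96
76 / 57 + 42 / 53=338 / 159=2.13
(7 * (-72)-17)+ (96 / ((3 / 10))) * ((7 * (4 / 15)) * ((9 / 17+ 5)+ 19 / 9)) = 1855709 / 459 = 4042.94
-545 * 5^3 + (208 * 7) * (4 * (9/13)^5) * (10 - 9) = -1919264173/28561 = -67198.77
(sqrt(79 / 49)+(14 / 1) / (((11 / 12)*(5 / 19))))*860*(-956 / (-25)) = 1950364.31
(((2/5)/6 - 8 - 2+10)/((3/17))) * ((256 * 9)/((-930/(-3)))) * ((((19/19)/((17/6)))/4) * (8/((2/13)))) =9984/775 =12.88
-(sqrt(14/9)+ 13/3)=-13/3 - sqrt(14)/3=-5.58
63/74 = 0.85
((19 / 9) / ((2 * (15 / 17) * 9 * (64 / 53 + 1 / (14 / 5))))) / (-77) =-17119 / 15516765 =-0.00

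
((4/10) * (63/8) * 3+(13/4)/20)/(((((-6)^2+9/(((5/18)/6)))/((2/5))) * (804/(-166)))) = -63827/18524160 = -0.00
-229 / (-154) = 229 / 154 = 1.49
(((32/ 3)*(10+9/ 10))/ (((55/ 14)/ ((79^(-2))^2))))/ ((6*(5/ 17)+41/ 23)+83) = 596666/ 67963022584875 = 0.00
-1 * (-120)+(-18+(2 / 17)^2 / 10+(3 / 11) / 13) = 21081391 / 206635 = 102.02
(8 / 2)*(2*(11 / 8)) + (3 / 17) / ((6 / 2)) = 188 / 17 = 11.06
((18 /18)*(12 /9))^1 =4 /3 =1.33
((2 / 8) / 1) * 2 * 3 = 3 / 2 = 1.50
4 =4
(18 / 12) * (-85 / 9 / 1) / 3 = -85 / 18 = -4.72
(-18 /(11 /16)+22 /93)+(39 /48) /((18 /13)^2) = -45115399 /1767744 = -25.52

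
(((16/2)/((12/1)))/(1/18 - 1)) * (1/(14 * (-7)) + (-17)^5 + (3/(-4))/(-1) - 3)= 834877245/833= 1002253.60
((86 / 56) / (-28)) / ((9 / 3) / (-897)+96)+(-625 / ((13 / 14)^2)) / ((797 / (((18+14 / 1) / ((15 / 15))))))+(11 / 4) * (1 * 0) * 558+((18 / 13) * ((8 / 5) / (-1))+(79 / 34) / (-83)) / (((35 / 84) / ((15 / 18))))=-718294434862443171 / 21383825304230480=-33.59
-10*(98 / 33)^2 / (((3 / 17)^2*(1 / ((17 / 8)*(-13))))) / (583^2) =766747345 / 3331252089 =0.23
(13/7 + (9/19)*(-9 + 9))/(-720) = -0.00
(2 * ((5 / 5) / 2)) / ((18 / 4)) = 0.22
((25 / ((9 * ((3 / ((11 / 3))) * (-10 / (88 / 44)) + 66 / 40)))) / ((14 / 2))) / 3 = -5500 / 101493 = -0.05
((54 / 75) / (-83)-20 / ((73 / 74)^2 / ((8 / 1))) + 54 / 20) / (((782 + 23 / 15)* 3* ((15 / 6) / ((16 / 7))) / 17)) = -972820076528 / 909725979925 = -1.07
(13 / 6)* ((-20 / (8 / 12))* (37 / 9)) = -2405 / 9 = -267.22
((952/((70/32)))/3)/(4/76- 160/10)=-41344/4545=-9.10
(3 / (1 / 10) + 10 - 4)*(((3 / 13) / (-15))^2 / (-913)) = -36 / 3857425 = -0.00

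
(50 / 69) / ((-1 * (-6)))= 0.12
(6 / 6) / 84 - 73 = -6131 / 84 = -72.99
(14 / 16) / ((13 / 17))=119 / 104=1.14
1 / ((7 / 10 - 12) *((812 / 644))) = -0.07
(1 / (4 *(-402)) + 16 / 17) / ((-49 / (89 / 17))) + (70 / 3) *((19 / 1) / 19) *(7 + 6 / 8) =195973681 / 1084328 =180.73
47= 47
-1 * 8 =-8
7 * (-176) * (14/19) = -17248/19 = -907.79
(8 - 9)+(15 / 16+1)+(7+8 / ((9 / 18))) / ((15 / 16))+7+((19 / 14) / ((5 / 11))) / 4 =11161 / 336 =33.22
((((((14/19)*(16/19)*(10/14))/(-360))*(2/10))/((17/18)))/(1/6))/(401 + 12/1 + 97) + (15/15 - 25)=-24.00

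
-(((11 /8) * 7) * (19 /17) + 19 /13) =-21603 /1768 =-12.22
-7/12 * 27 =-63/4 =-15.75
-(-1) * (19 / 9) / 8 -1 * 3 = -197 / 72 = -2.74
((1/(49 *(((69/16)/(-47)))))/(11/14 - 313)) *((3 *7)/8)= 4/2139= 0.00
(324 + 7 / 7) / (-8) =-325 / 8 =-40.62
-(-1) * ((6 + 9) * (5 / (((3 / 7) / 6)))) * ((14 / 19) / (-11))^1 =-14700 / 209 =-70.33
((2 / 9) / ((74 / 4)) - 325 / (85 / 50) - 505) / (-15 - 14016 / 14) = 27586909 / 40266693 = 0.69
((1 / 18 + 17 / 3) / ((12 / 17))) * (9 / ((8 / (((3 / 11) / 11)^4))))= 0.00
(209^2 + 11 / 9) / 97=393140 / 873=450.33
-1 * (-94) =94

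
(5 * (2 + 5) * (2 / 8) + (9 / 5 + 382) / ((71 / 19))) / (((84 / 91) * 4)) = 2057497 / 68160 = 30.19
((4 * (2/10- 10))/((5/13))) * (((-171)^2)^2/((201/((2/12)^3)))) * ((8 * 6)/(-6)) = 16057725.70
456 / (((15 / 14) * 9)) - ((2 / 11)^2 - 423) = 2560543 / 5445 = 470.26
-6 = -6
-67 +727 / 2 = 593 / 2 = 296.50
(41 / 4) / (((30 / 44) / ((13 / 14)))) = 5863 / 420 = 13.96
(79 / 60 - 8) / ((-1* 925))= 401 / 55500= 0.01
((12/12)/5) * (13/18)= 13/90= 0.14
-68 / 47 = -1.45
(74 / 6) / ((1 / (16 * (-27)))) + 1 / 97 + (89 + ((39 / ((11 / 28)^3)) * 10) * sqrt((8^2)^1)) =5967163038 / 129107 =46218.74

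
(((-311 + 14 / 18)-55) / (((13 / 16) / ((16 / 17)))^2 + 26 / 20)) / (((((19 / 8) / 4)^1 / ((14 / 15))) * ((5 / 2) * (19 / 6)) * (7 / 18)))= -5804916736 / 63667955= -91.17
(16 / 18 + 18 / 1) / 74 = 0.26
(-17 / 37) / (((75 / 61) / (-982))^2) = -61000243268 / 208125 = -293094.26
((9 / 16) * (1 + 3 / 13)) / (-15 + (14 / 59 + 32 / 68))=-9027 / 186355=-0.05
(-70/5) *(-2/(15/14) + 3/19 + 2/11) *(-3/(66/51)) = -569653/11495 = -49.56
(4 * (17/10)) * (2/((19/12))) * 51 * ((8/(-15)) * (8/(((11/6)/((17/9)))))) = -10061824/5225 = -1925.71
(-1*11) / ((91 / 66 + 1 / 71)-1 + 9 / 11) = -51546 / 5675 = -9.08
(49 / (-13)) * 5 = -245 / 13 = -18.85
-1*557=-557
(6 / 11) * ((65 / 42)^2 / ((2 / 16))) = 10.45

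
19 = 19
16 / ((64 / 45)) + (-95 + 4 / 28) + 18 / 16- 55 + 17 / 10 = -38019 / 280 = -135.78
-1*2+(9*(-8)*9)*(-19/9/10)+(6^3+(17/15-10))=5129/15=341.93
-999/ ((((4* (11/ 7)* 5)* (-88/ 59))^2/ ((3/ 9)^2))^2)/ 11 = -0.00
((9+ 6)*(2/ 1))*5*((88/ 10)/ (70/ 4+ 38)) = 880/ 37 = 23.78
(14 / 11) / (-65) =-14 / 715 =-0.02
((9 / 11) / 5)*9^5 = 531441 / 55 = 9662.56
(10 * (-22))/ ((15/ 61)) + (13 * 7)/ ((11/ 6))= -845.03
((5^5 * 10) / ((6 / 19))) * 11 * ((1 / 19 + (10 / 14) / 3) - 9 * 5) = -3066078125 / 63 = -48667906.75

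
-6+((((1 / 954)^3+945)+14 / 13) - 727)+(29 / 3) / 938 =1128025040211805 / 5293724298408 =213.09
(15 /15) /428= 1 /428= 0.00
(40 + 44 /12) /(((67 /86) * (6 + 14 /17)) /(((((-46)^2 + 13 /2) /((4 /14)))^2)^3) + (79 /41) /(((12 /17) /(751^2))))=3603841428793159895044771230187500 /127059287743496342302885454432686006559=0.00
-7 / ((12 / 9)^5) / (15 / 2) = -567 / 2560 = -0.22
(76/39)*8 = 15.59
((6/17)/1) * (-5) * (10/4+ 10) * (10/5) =-750/17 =-44.12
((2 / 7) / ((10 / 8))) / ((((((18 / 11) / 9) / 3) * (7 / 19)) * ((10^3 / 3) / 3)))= 5643 / 61250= 0.09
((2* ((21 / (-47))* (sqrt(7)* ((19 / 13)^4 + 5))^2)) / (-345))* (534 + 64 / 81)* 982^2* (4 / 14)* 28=271450730418420775839232 / 39681220923045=6840785744.59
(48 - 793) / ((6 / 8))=-993.33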